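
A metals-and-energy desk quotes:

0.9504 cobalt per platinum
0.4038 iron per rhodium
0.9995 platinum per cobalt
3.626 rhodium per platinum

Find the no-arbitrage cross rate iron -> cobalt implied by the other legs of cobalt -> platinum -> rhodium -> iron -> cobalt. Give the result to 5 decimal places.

0.68332

Known legs of the cycle: 0.9995 × 3.626 × 0.4038 = 1.4634467106
For no arbitrage the full-cycle product must be 1, so the missing rate is 1 / 1.4634467106 ≈ 0.6833184.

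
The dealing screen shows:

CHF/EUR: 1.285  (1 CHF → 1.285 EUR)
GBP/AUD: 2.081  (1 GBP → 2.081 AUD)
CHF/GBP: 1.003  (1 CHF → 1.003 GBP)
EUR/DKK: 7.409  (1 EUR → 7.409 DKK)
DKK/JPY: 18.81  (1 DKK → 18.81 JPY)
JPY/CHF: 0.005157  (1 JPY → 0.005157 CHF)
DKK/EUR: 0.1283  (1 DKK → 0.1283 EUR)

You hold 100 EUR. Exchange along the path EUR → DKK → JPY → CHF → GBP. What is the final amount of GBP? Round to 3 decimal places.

72.085

100 EUR × 7.409 = 740.9 DKK
740.9 DKK × 18.81 = 13936.329 JPY
13936.329 JPY × 0.005157 = 71.869648653 CHF
71.869648653 CHF × 1.003 = 72.085257598959 GBP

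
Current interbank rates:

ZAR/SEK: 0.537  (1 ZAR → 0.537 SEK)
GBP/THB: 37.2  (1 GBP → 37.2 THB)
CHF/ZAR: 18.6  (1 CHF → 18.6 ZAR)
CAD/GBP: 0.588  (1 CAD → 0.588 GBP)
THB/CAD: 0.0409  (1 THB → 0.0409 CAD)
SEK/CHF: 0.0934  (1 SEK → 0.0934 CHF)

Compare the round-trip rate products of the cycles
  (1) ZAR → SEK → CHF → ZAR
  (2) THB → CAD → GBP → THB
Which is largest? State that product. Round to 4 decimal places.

(1) 0.537 × 0.0934 × 18.6 = 0.93290
(2) 0.0409 × 0.588 × 37.2 = 0.89463
Highest is cycle (1) at 0.9329 (≤1, no arbitrage).

0.9329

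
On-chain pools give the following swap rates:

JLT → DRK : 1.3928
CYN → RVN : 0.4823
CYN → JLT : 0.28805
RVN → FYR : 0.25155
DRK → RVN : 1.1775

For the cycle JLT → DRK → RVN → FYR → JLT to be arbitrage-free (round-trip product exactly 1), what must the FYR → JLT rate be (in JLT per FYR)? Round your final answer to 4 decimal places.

2.4240

Known legs of the cycle: 1.3928 × 1.1775 × 0.25155 = 0.4125475341
For no arbitrage the full-cycle product must be 1, so the missing rate is 1 / 0.4125475341 ≈ 2.423963.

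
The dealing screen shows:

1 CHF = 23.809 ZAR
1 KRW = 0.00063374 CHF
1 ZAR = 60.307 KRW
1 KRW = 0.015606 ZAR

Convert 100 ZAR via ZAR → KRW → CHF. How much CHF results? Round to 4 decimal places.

3.8219

100 ZAR × 60.307 = 6030.7 KRW
6030.7 KRW × 0.00063374 = 3.821895818 CHF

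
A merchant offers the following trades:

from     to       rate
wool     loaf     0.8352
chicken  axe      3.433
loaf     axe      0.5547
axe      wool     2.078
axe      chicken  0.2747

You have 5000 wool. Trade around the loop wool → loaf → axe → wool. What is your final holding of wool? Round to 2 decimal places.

4813.54

5000 wool × 0.8352 = 4176 loaf
4176 loaf × 0.5547 = 2316.4272 axe
2316.4272 axe × 2.078 = 4813.5357216 wool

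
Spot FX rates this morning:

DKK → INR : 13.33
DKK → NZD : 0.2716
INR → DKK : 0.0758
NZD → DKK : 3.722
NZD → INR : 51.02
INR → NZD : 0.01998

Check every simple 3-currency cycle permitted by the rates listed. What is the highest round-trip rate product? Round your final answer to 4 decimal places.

1.0504

NZD→INR→DKK→NZD: 51.02 × 0.0758 × 0.2716 = 1.05036
NZD→DKK→INR→NZD: 3.722 × 13.33 × 0.01998 = 0.99129
Maximum is NZD→INR→DKK→NZD at 1.0504; arbitrage exists.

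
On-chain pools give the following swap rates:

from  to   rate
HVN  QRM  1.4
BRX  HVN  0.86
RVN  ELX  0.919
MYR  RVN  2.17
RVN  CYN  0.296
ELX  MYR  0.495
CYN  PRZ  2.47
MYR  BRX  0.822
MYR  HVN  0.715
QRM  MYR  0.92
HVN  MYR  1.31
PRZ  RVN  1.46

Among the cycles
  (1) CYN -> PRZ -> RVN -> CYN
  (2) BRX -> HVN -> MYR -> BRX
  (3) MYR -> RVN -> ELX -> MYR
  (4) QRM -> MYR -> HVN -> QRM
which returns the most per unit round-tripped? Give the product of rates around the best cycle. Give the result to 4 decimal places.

1.0674

(1) 2.47 × 1.46 × 0.296 = 1.06744
(2) 0.86 × 1.31 × 0.822 = 0.92607
(3) 2.17 × 0.919 × 0.495 = 0.98714
(4) 0.92 × 0.715 × 1.4 = 0.92092
Highest is cycle (1) at 1.0674 (>1, arbitrage).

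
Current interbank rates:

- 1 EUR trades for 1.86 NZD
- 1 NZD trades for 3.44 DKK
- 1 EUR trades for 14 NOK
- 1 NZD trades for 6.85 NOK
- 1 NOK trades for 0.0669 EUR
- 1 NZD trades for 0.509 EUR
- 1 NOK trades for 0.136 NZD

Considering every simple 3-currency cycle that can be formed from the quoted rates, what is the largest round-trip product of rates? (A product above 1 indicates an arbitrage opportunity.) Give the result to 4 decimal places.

0.9691

NZD→EUR→NOK→NZD: 0.509 × 14 × 0.136 = 0.96914
NZD→NOK→EUR→NZD: 6.85 × 0.0669 × 1.86 = 0.85237
Maximum is NZD→EUR→NOK→NZD at 0.9691; no arbitrage — every cycle loses value.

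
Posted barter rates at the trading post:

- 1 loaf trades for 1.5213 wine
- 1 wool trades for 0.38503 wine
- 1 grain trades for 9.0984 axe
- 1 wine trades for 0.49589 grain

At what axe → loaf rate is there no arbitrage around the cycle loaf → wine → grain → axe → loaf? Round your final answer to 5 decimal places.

Known legs of the cycle: 1.5213 × 0.49589 × 9.0984 = 6.8638098227688
For no arbitrage the full-cycle product must be 1, so the missing rate is 1 / 6.8638098227688 ≈ 0.1456917.

0.14569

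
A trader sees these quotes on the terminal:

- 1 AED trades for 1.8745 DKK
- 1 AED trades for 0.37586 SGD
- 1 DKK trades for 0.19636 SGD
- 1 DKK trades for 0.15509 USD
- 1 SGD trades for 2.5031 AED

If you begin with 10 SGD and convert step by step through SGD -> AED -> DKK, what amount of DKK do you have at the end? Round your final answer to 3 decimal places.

10 SGD × 2.5031 = 25.031 AED
25.031 AED × 1.8745 = 46.9206095 DKK

46.921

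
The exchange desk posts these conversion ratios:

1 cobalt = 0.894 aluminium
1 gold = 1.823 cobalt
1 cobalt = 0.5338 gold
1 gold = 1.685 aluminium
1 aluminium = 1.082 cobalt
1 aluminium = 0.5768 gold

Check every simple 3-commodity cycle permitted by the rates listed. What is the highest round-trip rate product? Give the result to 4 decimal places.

cobalt→gold→aluminium→cobalt: 0.5338 × 1.685 × 1.082 = 0.97321
cobalt→aluminium→gold→cobalt: 0.894 × 0.5768 × 1.823 = 0.94005
Maximum is cobalt→gold→aluminium→cobalt at 0.9732; no arbitrage — every cycle loses value.

0.9732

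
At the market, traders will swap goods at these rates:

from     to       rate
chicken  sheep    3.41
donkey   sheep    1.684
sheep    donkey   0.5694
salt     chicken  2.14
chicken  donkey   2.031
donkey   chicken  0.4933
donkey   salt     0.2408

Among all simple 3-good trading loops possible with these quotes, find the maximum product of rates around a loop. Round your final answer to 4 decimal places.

donkey→salt→chicken→donkey: 0.2408 × 2.14 × 2.031 = 1.04660
donkey→chicken→sheep→donkey: 0.4933 × 3.41 × 0.5694 = 0.95782
Maximum is donkey→salt→chicken→donkey at 1.0466; arbitrage exists.

1.0466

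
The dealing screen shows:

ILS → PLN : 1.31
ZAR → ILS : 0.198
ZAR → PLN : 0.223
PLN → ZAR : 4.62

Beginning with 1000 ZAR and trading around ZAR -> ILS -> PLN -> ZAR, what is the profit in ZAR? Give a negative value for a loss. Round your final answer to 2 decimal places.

198.34

1000 ZAR × 0.198 = 198 ILS
198 ILS × 1.31 = 259.38 PLN
259.38 PLN × 4.62 = 1198.3356 ZAR
Net change: 1198.3356 − 1000 = 198.3356 ZAR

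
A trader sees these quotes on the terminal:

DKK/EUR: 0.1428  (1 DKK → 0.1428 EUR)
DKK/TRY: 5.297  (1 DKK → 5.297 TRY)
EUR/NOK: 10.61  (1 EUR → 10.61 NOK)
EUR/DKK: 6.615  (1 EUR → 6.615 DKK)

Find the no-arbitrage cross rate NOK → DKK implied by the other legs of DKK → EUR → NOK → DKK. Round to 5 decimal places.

0.66002

Known legs of the cycle: 0.1428 × 10.61 = 1.515108
For no arbitrage the full-cycle product must be 1, so the missing rate is 1 / 1.515108 ≈ 0.6600190.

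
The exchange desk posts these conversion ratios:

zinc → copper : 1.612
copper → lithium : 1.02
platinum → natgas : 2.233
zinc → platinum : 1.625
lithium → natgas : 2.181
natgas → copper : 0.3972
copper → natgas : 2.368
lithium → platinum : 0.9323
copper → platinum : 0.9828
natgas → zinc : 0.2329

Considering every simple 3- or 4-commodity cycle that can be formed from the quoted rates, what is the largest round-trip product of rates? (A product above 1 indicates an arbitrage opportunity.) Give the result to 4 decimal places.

zinc→copper→natgas→zinc: 1.612 × 2.368 × 0.2329 = 0.88903
lithium→natgas→copper→lithium: 2.181 × 0.3972 × 1.02 = 0.88362
platinum→natgas→copper→platinum: 2.233 × 0.3972 × 0.9828 = 0.87169
zinc→platinum→natgas→zinc: 1.625 × 2.233 × 0.2329 = 0.84511
lithium→platinum→natgas→copper→lithium: 0.9323 × 2.233 × 0.3972 × 1.02 = 0.84344
zinc→copper→lithium→natgas→zinc: 1.612 × 1.02 × 2.181 × 0.2329 = 0.83520
zinc→copper→platinum→natgas→zinc: 1.612 × 0.9828 × 2.233 × 0.2329 = 0.82393
Maximum is zinc→copper→natgas→zinc at 0.8890; no arbitrage — every cycle loses value.

0.8890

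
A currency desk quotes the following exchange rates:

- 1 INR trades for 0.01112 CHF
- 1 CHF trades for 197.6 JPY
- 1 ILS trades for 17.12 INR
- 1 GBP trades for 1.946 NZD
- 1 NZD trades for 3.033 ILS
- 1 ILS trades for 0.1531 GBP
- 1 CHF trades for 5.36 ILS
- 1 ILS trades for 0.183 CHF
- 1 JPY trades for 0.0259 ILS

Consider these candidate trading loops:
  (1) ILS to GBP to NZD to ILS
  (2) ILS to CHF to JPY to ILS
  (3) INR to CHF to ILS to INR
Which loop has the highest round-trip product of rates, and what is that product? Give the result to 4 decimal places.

(1) 0.1531 × 1.946 × 3.033 = 0.90363
(2) 0.183 × 197.6 × 0.0259 = 0.93656
(3) 0.01112 × 5.36 × 17.12 = 1.02041
Highest is cycle (3) at 1.0204 (>1, arbitrage).

1.0204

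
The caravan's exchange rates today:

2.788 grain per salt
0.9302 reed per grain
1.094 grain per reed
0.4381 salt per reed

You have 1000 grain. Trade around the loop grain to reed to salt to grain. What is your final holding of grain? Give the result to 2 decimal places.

1000 grain × 0.9302 = 930.2 reed
930.2 reed × 0.4381 = 407.52062 salt
407.52062 salt × 2.788 = 1136.16748856 grain

1136.17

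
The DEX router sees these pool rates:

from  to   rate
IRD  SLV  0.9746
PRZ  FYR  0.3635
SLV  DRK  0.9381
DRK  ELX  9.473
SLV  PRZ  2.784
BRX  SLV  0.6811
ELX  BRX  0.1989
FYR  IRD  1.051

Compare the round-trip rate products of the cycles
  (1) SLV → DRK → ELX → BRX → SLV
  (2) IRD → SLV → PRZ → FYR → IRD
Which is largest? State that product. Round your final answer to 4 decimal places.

(1) 0.9381 × 9.473 × 0.1989 × 0.6811 = 1.20388
(2) 0.9746 × 2.784 × 0.3635 × 1.051 = 1.03658
Highest is cycle (1) at 1.2039 (>1, arbitrage).

1.2039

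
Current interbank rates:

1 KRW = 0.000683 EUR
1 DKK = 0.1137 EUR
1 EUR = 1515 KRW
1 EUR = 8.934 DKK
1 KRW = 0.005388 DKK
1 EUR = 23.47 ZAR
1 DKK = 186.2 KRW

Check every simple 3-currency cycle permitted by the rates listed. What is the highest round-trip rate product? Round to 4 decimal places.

KRW→EUR→DKK→KRW: 0.000683 × 8.934 × 186.2 = 1.13618
KRW→DKK→EUR→KRW: 0.005388 × 0.1137 × 1515 = 0.92811
Maximum is KRW→EUR→DKK→KRW at 1.1362; arbitrage exists.

1.1362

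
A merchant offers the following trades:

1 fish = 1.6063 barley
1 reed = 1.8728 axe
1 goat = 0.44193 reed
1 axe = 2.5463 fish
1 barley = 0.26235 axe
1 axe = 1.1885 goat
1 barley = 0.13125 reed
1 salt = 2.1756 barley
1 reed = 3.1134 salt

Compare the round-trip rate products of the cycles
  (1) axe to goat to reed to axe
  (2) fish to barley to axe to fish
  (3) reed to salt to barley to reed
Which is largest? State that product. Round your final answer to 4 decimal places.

1.0730

(1) 1.1885 × 0.44193 × 1.8728 = 0.98366
(2) 1.6063 × 0.26235 × 2.5463 = 1.07304
(3) 3.1134 × 2.1756 × 0.13125 = 0.88902
Highest is cycle (2) at 1.0730 (>1, arbitrage).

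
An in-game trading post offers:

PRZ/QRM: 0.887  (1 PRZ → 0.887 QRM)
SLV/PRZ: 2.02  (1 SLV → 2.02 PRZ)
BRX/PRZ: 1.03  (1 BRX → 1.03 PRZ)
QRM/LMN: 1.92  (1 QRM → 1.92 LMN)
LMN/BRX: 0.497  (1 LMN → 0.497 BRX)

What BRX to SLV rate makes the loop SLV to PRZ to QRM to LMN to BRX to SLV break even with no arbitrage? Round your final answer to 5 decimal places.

Known legs of the cycle: 2.02 × 0.887 × 1.92 × 0.497 = 1.7097499776
For no arbitrage the full-cycle product must be 1, so the missing rate is 1 / 1.7097499776 ≈ 0.5848808.

0.58488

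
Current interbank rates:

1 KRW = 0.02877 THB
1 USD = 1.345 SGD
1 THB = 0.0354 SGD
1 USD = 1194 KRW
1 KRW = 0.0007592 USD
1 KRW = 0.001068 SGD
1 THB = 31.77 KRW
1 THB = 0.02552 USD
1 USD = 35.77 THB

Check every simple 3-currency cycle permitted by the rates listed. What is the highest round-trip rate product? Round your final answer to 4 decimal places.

KRW→THB→USD→KRW: 0.02877 × 0.02552 × 1194 = 0.87665
KRW→USD→THB→KRW: 0.0007592 × 35.77 × 31.77 = 0.86276
Maximum is KRW→THB→USD→KRW at 0.8766; no arbitrage — every cycle loses value.

0.8766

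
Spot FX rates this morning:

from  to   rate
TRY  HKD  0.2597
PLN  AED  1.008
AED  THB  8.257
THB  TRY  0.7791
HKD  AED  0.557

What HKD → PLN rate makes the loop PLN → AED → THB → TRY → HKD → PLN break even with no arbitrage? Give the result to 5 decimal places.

0.59382

Known legs of the cycle: 1.008 × 8.257 × 0.7791 × 0.2597 = 1.68402281381712
For no arbitrage the full-cycle product must be 1, so the missing rate is 1 / 1.68402281381712 ≈ 0.5938162.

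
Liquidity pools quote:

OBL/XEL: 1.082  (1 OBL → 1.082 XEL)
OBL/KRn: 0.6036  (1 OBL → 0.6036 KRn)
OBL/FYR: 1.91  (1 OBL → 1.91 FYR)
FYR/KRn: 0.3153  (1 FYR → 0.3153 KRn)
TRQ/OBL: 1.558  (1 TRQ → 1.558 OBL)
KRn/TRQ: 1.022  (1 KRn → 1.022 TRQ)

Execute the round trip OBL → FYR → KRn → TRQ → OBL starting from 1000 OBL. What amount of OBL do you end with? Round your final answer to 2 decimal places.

958.91

1000 OBL × 1.91 = 1910 FYR
1910 FYR × 0.3153 = 602.223 KRn
602.223 KRn × 1.022 = 615.471906 TRQ
615.471906 TRQ × 1.558 = 958.905229548 OBL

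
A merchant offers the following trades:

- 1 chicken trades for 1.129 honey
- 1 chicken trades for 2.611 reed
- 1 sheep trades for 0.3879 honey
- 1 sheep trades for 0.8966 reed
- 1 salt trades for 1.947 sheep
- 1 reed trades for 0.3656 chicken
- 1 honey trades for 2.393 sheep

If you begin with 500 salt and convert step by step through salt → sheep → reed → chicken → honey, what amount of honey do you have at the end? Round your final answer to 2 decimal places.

360.28

500 salt × 1.947 = 973.5 sheep
973.5 sheep × 0.8966 = 872.8401 reed
872.8401 reed × 0.3656 = 319.11034056 chicken
319.11034056 chicken × 1.129 = 360.27557449224 honey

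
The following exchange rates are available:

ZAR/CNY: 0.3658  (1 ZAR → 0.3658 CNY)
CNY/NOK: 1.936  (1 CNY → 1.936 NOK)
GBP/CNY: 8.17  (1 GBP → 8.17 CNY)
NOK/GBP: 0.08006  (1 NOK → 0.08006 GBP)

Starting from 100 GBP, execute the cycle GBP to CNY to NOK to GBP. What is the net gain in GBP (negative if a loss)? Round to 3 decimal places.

26.632

100 GBP × 8.17 = 817 CNY
817 CNY × 1.936 = 1581.712 NOK
1581.712 NOK × 0.08006 = 126.63186272 GBP
Net change: 126.63186272 − 100 = 26.63186272 GBP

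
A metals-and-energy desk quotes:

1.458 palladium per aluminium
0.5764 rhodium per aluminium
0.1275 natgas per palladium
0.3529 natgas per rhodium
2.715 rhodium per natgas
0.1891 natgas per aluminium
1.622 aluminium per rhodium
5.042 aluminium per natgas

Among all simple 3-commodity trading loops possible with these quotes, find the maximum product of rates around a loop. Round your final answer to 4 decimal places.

aluminium→rhodium→natgas→aluminium: 0.5764 × 0.3529 × 5.042 = 1.02560
aluminium→palladium→natgas→aluminium: 1.458 × 0.1275 × 5.042 = 0.93728
aluminium→natgas→rhodium→aluminium: 0.1891 × 2.715 × 1.622 = 0.83275
Maximum is aluminium→rhodium→natgas→aluminium at 1.0256; arbitrage exists.

1.0256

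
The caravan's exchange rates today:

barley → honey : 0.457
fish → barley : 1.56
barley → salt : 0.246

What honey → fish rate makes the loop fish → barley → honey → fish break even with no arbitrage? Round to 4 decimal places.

1.4027

Known legs of the cycle: 1.56 × 0.457 = 0.71292
For no arbitrage the full-cycle product must be 1, so the missing rate is 1 / 0.71292 ≈ 1.402682.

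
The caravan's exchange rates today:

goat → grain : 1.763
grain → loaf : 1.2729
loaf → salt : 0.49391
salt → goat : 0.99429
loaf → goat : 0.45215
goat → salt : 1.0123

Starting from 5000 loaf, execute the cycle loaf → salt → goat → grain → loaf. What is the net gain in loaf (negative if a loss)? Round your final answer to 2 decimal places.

510.33

5000 loaf × 0.49391 = 2469.55 salt
2469.55 salt × 0.99429 = 2455.4488695 goat
2455.4488695 goat × 1.763 = 4328.9563569285 grain
4328.9563569285 grain × 1.2729 = 5510.32854673428765 loaf
Net change: 5510.32854673428765 − 5000 = 510.32854673428765 loaf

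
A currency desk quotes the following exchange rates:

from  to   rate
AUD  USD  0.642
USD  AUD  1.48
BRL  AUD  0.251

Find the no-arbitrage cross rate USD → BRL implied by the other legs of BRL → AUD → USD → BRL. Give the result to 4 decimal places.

Known legs of the cycle: 0.251 × 0.642 = 0.161142
For no arbitrage the full-cycle product must be 1, so the missing rate is 1 / 0.161142 ≈ 6.205707.

6.2057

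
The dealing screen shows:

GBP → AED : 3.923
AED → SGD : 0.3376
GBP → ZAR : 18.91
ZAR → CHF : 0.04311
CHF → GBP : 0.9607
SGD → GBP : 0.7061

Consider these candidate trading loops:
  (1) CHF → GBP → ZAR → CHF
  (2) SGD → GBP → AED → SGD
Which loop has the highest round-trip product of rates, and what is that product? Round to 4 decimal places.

(1) 0.9607 × 18.91 × 0.04311 = 0.78317
(2) 0.7061 × 3.923 × 0.3376 = 0.93516
Highest is cycle (2) at 0.9352 (≤1, no arbitrage).

0.9352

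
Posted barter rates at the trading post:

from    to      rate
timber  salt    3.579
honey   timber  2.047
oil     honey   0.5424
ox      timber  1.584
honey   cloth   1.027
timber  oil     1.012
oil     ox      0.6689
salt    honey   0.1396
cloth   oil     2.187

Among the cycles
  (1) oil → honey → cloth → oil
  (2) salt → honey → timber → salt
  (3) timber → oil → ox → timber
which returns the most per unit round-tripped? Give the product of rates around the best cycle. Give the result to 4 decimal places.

1.2183

(1) 0.5424 × 1.027 × 2.187 = 1.21826
(2) 0.1396 × 2.047 × 3.579 = 1.02274
(3) 1.012 × 0.6689 × 1.584 = 1.07225
Highest is cycle (1) at 1.2183 (>1, arbitrage).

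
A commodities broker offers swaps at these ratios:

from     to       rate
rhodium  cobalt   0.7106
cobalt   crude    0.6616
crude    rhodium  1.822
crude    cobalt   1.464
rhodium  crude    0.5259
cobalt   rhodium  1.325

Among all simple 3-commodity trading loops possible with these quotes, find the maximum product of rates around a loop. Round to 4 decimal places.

cobalt→rhodium→crude→cobalt: 1.325 × 0.5259 × 1.464 = 1.02014
cobalt→crude→rhodium→cobalt: 0.6616 × 1.822 × 0.7106 = 0.85658
Maximum is cobalt→rhodium→crude→cobalt at 1.0201; arbitrage exists.

1.0201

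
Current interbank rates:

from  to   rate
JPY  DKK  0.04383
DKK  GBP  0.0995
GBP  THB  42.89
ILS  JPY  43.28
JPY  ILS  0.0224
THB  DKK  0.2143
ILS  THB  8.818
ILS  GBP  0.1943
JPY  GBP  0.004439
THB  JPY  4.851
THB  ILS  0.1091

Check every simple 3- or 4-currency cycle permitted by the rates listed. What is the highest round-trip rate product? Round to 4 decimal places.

0.9582

ILS→THB→JPY→ILS: 8.818 × 4.851 × 0.0224 = 0.95819
GBP→THB→JPY→GBP: 42.89 × 4.851 × 0.004439 = 0.92358
GBP→THB→DKK→GBP: 42.89 × 0.2143 × 0.0995 = 0.91454
GBP→THB→ILS→GBP: 42.89 × 0.1091 × 0.1943 = 0.90919
GBP→THB→JPY→DKK→GBP: 42.89 × 4.851 × 0.04383 × 0.0995 = 0.90736
GBP→THB→JPY→ILS→GBP: 42.89 × 4.851 × 0.0224 × 0.1943 = 0.90554
GBP→THB→ILS→JPY→GBP: 42.89 × 0.1091 × 43.28 × 0.004439 = 0.89899
Maximum is ILS→THB→JPY→ILS at 0.9582; no arbitrage — every cycle loses value.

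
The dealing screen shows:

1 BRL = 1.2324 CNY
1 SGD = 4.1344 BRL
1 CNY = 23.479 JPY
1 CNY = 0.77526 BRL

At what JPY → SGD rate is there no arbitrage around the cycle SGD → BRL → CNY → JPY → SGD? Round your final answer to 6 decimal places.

Known legs of the cycle: 4.1344 × 1.2324 × 23.479 = 119.63101223424
For no arbitrage the full-cycle product must be 1, so the missing rate is 1 / 119.63101223424 ≈ 0.00835904.

0.008359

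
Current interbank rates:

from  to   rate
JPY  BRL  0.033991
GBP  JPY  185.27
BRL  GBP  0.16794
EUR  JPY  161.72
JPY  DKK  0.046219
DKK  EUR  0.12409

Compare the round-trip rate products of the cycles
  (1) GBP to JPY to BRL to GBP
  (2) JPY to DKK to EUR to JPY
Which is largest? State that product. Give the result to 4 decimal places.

(1) 185.27 × 0.033991 × 0.16794 = 1.05760
(2) 0.046219 × 0.12409 × 161.72 = 0.92752
Highest is cycle (1) at 1.0576 (>1, arbitrage).

1.0576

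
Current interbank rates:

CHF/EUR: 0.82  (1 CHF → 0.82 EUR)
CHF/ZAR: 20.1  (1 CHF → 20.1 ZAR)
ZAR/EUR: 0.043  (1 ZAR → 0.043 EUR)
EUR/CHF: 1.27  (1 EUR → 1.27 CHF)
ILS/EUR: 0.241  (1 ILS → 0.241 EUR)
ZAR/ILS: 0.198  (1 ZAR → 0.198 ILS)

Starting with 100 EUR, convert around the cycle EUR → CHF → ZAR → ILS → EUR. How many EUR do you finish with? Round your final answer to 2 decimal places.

121.81

100 EUR × 1.27 = 127 CHF
127 CHF × 20.1 = 2552.7 ZAR
2552.7 ZAR × 0.198 = 505.4346 ILS
505.4346 ILS × 0.241 = 121.8097386 EUR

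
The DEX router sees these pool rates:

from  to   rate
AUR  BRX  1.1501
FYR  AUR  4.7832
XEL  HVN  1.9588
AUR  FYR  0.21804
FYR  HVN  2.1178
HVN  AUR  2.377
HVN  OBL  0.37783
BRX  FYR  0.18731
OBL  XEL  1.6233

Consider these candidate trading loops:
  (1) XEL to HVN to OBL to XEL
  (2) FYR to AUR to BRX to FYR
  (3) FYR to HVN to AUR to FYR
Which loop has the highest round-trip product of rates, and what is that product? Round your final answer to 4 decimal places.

1.2014

(1) 1.9588 × 0.37783 × 1.6233 = 1.20139
(2) 4.7832 × 1.1501 × 0.18731 = 1.03042
(3) 2.1178 × 2.377 × 0.21804 = 1.09762
Highest is cycle (1) at 1.2014 (>1, arbitrage).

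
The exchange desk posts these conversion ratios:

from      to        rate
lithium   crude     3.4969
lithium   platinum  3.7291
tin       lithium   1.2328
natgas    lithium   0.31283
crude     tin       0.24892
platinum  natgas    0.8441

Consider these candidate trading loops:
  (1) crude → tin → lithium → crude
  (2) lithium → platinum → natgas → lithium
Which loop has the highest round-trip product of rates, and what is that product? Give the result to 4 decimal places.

(1) 0.24892 × 1.2328 × 3.4969 = 1.07309
(2) 3.7291 × 0.8441 × 0.31283 = 0.98471
Highest is cycle (1) at 1.0731 (>1, arbitrage).

1.0731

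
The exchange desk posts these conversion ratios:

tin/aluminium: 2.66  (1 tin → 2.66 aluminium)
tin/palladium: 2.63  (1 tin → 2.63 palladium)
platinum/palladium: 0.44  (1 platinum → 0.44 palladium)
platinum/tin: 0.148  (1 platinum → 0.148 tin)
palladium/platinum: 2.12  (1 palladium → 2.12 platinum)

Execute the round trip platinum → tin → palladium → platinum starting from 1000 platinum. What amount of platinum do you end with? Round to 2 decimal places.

1000 platinum × 0.148 = 148 tin
148 tin × 2.63 = 389.24 palladium
389.24 palladium × 2.12 = 825.1888 platinum

825.19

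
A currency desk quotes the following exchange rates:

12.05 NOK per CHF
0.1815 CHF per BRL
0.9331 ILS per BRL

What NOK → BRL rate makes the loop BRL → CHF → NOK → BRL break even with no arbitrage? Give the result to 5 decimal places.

Known legs of the cycle: 0.1815 × 12.05 = 2.187075
For no arbitrage the full-cycle product must be 1, so the missing rate is 1 / 2.187075 ≈ 0.4572317.

0.45723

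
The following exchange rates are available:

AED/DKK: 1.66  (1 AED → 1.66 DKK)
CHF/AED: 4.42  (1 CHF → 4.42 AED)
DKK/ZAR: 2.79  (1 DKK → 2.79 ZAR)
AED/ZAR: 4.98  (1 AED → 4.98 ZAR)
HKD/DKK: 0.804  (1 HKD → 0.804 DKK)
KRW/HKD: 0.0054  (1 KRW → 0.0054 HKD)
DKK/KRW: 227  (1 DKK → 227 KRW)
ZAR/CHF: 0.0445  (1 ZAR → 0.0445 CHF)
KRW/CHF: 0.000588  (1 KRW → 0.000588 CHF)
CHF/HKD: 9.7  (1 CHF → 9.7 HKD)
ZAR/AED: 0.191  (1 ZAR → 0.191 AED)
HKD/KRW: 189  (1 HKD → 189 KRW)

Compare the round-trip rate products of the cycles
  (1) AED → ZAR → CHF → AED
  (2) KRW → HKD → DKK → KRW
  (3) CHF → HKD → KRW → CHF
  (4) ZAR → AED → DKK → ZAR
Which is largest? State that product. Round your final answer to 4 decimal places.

1.0780

(1) 4.98 × 0.0445 × 4.42 = 0.97952
(2) 0.0054 × 0.804 × 227 = 0.98554
(3) 9.7 × 189 × 0.000588 = 1.07798
(4) 0.191 × 1.66 × 2.79 = 0.88460
Highest is cycle (3) at 1.0780 (>1, arbitrage).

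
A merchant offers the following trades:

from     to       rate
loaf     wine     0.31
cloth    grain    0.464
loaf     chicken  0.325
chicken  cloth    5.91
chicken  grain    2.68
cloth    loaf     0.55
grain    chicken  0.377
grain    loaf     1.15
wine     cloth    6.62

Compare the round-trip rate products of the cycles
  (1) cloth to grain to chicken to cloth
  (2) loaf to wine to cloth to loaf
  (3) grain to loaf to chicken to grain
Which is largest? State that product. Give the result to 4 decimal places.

(1) 0.464 × 0.377 × 5.91 = 1.03382
(2) 0.31 × 6.62 × 0.55 = 1.12871
(3) 1.15 × 0.325 × 2.68 = 1.00165
Highest is cycle (2) at 1.1287 (>1, arbitrage).

1.1287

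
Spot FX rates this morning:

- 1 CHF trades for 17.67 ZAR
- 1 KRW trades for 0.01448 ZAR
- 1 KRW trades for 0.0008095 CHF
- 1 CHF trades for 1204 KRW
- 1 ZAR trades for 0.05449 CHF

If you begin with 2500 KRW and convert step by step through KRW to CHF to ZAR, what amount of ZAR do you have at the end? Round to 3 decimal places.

2500 KRW × 0.0008095 = 2.02375 CHF
2.02375 CHF × 17.67 = 35.7596625 ZAR

35.760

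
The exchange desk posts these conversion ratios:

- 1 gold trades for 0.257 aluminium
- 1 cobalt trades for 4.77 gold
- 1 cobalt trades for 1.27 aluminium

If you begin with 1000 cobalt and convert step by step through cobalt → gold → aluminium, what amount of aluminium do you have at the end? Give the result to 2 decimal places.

1225.89

1000 cobalt × 4.77 = 4770 gold
4770 gold × 0.257 = 1225.89 aluminium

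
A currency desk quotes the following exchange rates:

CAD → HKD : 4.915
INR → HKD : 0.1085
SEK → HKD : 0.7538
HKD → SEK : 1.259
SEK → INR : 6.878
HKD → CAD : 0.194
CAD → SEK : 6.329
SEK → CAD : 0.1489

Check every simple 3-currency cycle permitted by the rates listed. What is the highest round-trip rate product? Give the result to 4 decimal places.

0.9395

INR→HKD→SEK→INR: 0.1085 × 1.259 × 6.878 = 0.93955
SEK→HKD→CAD→SEK: 0.7538 × 0.194 × 6.329 = 0.92554
SEK→CAD→HKD→SEK: 0.1489 × 4.915 × 1.259 = 0.92139
Maximum is INR→HKD→SEK→INR at 0.9395; no arbitrage — every cycle loses value.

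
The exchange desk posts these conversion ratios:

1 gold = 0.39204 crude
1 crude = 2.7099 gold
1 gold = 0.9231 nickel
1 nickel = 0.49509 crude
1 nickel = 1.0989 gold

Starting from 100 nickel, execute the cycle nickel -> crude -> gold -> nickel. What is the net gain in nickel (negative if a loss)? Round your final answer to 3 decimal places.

100 nickel × 0.49509 = 49.509 crude
49.509 crude × 2.7099 = 134.1644391 gold
134.1644391 gold × 0.9231 = 123.84719373321 nickel
Net change: 123.84719373321 − 100 = 23.84719373321 nickel

23.847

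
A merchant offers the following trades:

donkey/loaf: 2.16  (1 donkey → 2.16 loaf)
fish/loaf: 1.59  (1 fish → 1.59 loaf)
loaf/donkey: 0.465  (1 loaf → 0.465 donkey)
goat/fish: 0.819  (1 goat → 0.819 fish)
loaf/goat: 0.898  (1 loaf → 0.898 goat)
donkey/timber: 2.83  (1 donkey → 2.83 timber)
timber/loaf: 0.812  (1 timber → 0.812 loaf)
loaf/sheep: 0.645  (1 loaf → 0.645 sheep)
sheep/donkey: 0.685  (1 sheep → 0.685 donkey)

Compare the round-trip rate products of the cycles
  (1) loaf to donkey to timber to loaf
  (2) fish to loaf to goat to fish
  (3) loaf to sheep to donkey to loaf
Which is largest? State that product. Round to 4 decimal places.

1.1694

(1) 0.465 × 2.83 × 0.812 = 1.06855
(2) 1.59 × 0.898 × 0.819 = 1.16938
(3) 0.645 × 0.685 × 2.16 = 0.95434
Highest is cycle (2) at 1.1694 (>1, arbitrage).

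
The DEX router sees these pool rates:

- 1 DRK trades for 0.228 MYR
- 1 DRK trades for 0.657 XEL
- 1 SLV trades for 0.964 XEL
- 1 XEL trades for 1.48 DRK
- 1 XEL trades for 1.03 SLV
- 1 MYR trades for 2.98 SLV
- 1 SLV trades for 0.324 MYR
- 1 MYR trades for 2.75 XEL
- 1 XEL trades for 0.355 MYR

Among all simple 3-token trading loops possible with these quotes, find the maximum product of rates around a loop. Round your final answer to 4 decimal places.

1.0198

MYR→SLV→XEL→MYR: 2.98 × 0.964 × 0.355 = 1.01982
MYR→XEL→DRK→MYR: 2.75 × 1.48 × 0.228 = 0.92796
MYR→XEL→SLV→MYR: 2.75 × 1.03 × 0.324 = 0.91773
Maximum is MYR→SLV→XEL→MYR at 1.0198; arbitrage exists.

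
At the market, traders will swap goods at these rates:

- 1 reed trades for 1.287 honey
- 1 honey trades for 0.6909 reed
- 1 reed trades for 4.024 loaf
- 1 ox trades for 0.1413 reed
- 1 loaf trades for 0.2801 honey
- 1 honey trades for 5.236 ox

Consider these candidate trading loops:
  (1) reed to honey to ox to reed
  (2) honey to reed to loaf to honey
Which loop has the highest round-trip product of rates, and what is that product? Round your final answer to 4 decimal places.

(1) 1.287 × 5.236 × 0.1413 = 0.95218
(2) 0.6909 × 4.024 × 0.2801 = 0.77873
Highest is cycle (1) at 0.9522 (≤1, no arbitrage).

0.9522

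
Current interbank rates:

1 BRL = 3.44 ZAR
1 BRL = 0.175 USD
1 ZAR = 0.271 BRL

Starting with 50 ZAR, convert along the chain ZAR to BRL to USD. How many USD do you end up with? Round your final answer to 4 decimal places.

50 ZAR × 0.271 = 13.55 BRL
13.55 BRL × 0.175 = 2.37125 USD

2.3713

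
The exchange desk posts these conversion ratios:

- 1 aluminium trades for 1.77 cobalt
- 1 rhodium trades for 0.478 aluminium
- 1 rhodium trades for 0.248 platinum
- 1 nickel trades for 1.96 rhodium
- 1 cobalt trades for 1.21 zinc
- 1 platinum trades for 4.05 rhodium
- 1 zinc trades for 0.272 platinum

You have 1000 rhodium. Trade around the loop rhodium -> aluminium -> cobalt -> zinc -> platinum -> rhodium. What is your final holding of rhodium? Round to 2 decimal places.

1127.74

1000 rhodium × 0.478 = 478 aluminium
478 aluminium × 1.77 = 846.06 cobalt
846.06 cobalt × 1.21 = 1023.7326 zinc
1023.7326 zinc × 0.272 = 278.4552672 platinum
278.4552672 platinum × 4.05 = 1127.74383216 rhodium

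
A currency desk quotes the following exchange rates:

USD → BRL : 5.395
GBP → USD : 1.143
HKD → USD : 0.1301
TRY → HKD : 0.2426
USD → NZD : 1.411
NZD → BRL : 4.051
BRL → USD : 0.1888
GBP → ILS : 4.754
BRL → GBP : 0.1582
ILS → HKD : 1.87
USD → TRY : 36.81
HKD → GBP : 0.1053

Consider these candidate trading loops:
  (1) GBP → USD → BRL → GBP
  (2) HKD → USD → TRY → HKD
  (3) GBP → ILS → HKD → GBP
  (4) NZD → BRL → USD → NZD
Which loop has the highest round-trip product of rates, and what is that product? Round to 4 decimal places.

1.1618

(1) 1.143 × 5.395 × 0.1582 = 0.97554
(2) 0.1301 × 36.81 × 0.2426 = 1.16181
(3) 4.754 × 1.87 × 0.1053 = 0.93611
(4) 4.051 × 0.1888 × 1.411 = 1.07917
Highest is cycle (2) at 1.1618 (>1, arbitrage).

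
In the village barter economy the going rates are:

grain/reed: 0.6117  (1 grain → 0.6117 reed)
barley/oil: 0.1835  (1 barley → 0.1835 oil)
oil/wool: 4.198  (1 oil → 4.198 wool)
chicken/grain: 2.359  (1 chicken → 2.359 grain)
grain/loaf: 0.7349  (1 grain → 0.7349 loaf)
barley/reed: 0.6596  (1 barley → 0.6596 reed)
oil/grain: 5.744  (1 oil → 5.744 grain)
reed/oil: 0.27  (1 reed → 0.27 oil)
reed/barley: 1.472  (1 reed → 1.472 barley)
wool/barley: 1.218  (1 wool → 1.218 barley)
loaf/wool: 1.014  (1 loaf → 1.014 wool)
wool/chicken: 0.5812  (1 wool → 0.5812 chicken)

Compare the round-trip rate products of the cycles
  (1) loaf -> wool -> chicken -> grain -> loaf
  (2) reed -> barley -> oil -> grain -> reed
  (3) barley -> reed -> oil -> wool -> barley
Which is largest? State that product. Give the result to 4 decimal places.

1.0217

(1) 1.014 × 0.5812 × 2.359 × 0.7349 = 1.02169
(2) 1.472 × 0.1835 × 5.744 × 0.6117 = 0.94907
(3) 0.6596 × 0.27 × 4.198 × 1.218 = 0.91061
Highest is cycle (1) at 1.0217 (>1, arbitrage).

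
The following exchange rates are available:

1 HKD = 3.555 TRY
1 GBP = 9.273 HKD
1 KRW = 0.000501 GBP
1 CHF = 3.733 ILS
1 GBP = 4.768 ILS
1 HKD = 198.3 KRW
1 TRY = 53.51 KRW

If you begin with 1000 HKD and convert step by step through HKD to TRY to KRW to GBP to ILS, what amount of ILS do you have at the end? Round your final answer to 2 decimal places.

1000 HKD × 3.555 = 3555 TRY
3555 TRY × 53.51 = 190228.05 KRW
190228.05 KRW × 0.000501 = 95.30425305 GBP
95.30425305 GBP × 4.768 = 454.4106785424 ILS

454.41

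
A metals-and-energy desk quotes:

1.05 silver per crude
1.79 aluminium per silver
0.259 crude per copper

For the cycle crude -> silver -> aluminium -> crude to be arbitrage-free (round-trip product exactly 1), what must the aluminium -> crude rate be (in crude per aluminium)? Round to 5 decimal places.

0.53206

Known legs of the cycle: 1.05 × 1.79 = 1.8795
For no arbitrage the full-cycle product must be 1, so the missing rate is 1 / 1.8795 ≈ 0.5320564.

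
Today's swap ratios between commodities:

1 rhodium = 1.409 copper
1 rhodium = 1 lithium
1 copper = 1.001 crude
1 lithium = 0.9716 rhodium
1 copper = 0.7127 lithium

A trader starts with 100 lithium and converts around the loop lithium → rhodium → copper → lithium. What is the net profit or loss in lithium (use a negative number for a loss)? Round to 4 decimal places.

100 lithium × 0.9716 = 97.16 rhodium
97.16 rhodium × 1.409 = 136.89844 copper
136.89844 copper × 0.7127 = 97.567518188 lithium
Net change: 97.567518188 − 100 = -2.432481812 lithium

-2.4325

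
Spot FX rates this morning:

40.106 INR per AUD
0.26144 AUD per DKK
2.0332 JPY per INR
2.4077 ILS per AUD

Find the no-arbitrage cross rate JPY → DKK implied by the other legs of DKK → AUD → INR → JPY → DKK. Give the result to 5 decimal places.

0.04691

Known legs of the cycle: 0.26144 × 40.106 × 2.0332 = 21.318737659648
For no arbitrage the full-cycle product must be 1, so the missing rate is 1 / 21.318737659648 ≈ 0.0469071.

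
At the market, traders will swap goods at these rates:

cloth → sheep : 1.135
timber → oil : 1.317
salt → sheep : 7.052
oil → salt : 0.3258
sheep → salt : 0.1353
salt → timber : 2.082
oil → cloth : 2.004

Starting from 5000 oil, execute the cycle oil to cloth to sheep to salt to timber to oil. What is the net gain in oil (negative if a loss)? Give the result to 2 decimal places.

5000 oil × 2.004 = 10020 cloth
10020 cloth × 1.135 = 11372.7 sheep
11372.7 sheep × 0.1353 = 1538.72631 salt
1538.72631 salt × 2.082 = 3203.62817742 timber
3203.62817742 timber × 1.317 = 4219.17830966214 oil
Net change: 4219.17830966214 − 5000 = -780.82169033786 oil

-780.82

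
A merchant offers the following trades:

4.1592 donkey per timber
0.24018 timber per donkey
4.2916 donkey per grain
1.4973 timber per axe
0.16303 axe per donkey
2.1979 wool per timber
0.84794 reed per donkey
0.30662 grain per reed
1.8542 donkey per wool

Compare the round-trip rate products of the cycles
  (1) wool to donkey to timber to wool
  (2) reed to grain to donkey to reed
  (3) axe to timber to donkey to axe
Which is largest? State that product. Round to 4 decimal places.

(1) 1.8542 × 0.24018 × 2.1979 = 0.97882
(2) 0.30662 × 4.2916 × 0.84794 = 1.11580
(3) 1.4973 × 4.1592 × 0.16303 = 1.01528
Highest is cycle (2) at 1.1158 (>1, arbitrage).

1.1158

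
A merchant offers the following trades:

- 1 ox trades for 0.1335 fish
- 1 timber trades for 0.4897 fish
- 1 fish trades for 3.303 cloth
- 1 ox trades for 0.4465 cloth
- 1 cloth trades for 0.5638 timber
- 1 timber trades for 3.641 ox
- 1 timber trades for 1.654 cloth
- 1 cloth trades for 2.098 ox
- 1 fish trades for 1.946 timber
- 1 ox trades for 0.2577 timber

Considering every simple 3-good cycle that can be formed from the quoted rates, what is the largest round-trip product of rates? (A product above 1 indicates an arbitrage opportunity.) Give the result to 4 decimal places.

fish→timber→ox→fish: 1.946 × 3.641 × 0.1335 = 0.94590
fish→cloth→ox→fish: 3.303 × 2.098 × 0.1335 = 0.92511
timber→ox→cloth→timber: 3.641 × 0.4465 × 0.5638 = 0.91657
fish→cloth→timber→fish: 3.303 × 0.5638 × 0.4897 = 0.91193
timber→cloth→ox→timber: 1.654 × 2.098 × 0.2577 = 0.89424
Maximum is fish→timber→ox→fish at 0.9459; no arbitrage — every cycle loses value.

0.9459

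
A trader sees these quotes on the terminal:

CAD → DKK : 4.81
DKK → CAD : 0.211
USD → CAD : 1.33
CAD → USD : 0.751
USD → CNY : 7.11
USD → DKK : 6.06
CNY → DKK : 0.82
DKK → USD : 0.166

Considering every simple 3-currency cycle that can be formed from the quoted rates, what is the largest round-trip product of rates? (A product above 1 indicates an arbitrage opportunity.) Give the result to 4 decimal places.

USD→CAD→DKK→USD: 1.33 × 4.81 × 0.166 = 1.06195
USD→CNY→DKK→USD: 7.11 × 0.82 × 0.166 = 0.96781
USD→DKK→CAD→USD: 6.06 × 0.211 × 0.751 = 0.96027
Maximum is USD→CAD→DKK→USD at 1.0620; arbitrage exists.

1.0620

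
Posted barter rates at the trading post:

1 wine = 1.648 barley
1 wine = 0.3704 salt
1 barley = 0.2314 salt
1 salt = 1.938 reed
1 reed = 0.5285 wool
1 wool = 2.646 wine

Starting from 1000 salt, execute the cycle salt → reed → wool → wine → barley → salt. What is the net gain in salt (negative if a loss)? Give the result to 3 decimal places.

1000 salt × 1.938 = 1938 reed
1938 reed × 0.5285 = 1024.233 wool
1024.233 wool × 2.646 = 2710.120518 wine
2710.120518 wine × 1.648 = 4466.278613664 barley
4466.278613664 barley × 0.2314 = 1033.4968712018496 salt
Net change: 1033.4968712018496 − 1000 = 33.4968712018496 salt

33.497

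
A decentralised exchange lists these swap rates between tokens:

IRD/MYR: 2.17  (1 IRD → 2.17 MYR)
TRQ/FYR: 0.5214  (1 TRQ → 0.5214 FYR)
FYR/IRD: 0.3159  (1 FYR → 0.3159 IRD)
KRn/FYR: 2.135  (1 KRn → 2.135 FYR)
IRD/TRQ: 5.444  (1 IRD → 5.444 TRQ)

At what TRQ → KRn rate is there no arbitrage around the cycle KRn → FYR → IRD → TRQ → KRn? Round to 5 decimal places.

Known legs of the cycle: 2.135 × 0.3159 × 5.444 = 3.671686746
For no arbitrage the full-cycle product must be 1, so the missing rate is 1 / 3.671686746 ≈ 0.2723544.

0.27235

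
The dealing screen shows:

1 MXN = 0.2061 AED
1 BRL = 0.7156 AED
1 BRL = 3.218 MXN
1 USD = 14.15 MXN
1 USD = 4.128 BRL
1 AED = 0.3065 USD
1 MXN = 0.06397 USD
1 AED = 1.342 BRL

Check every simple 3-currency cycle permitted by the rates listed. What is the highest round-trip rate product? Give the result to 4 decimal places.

USD→BRL→AED→USD: 4.128 × 0.7156 × 0.3065 = 0.90540
MXN→AED→USD→MXN: 0.2061 × 0.3065 × 14.15 = 0.89385
MXN→AED→BRL→MXN: 0.2061 × 1.342 × 3.218 = 0.89005
MXN→USD→BRL→MXN: 0.06397 × 4.128 × 3.218 = 0.84977
Maximum is USD→BRL→AED→USD at 0.9054; no arbitrage — every cycle loses value.

0.9054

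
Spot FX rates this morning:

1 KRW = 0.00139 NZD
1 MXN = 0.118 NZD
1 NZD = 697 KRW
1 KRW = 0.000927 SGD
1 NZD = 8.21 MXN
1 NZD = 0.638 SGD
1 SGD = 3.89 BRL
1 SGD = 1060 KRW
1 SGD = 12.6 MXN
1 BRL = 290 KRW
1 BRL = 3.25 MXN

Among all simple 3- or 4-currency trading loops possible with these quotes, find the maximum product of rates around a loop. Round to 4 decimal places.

SGD→BRL→KRW→SGD: 3.89 × 290 × 0.000927 = 1.04575
SGD→BRL→KRW→NZD→SGD: 3.89 × 290 × 0.00139 × 0.638 = 1.00042
SGD→MXN→NZD→KRW→SGD: 12.6 × 0.118 × 697 × 0.000927 = 0.96065
SGD→BRL→MXN→NZD→SGD: 3.89 × 3.25 × 0.118 × 0.638 = 0.95178
SGD→MXN→NZD→SGD: 12.6 × 0.118 × 0.638 = 0.94858
SGD→KRW→NZD→SGD: 1060 × 0.00139 × 0.638 = 0.94003
Maximum is SGD→BRL→KRW→SGD at 1.0457; arbitrage exists.

1.0457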